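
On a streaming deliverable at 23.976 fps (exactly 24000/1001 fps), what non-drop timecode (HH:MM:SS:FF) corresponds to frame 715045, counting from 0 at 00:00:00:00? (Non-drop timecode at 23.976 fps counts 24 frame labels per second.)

715045 ÷ 24 = 29793 full seconds, remainder 13 frames.
29793 s = 8 h 16 min 33 s.
Timecode: 08:16:33:13.

08:16:33:13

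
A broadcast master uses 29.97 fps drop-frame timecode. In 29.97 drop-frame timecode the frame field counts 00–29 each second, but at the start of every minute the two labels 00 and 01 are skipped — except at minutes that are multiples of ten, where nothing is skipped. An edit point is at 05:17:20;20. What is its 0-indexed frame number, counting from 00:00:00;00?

As if non-drop at 30 labels/s: (5 × 3600 + 17 × 60 + 20) × 30 + 20 = 571220.
Minute boundaries passed: 317; those not divisible by 10: 317 − 31 = 286; dropped labels = 2 × 286 = 572.
Actual frame index = 571220 − 572 = 570648.

570648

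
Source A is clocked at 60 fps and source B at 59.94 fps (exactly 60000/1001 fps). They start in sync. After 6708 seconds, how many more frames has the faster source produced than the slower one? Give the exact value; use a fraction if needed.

A emits 60 × 6708 = 402480 frames; B emits 60000/1001 × 6708 = 30960000/77.
Difference = 30960/77 frames (≈ 402.0779); B is behind A.

30960/77 frames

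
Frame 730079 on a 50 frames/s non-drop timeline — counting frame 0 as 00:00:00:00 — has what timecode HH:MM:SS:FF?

04:03:21:29

730079 ÷ 50 = 14601 full seconds, remainder 29 frames.
14601 s = 4 h 3 min 21 s.
Timecode: 04:03:21:29.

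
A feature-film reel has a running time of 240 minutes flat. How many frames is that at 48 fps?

240 min = 14400 s.
Frames = 14400 × 48 = 691200.

691200 frames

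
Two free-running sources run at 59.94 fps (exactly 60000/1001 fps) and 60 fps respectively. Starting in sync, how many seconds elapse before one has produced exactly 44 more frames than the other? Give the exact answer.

The gap grows by |60 − 60000/1001| = 60/1001 frames per second.
Time for a 44-frame gap: 44 ÷ (60/1001) = 11011/15 s.

11011/15 seconds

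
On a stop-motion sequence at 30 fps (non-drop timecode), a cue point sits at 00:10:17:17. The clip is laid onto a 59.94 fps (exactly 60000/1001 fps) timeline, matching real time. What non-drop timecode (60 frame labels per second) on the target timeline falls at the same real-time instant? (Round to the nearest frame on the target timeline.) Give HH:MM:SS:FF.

00:10:16:57

Source frame index: (0×3600 + 10×60 + 17) × 30 + 17 = 18527.
Real time: 18527 / (30) = 18527/30 s.
Target frame: (18527/30) × (60000/1001) = 37054000/1001 ≈ 37016.983 → 37017.
At 60 labels/s: frame 37017 → 00:10:16:57.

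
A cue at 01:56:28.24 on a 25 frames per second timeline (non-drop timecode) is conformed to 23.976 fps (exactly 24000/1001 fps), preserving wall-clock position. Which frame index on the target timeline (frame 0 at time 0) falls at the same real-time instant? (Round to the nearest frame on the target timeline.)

frame 167567

Source frame index: (1×3600 + 56×60 + 28) × 25 + 24 = 174724.
Real time: 174724 / (25) = 174724/25 s.
Target frame: (174724/25) × (24000/1001) = 15248640/91 ≈ 167567.473 → 167567.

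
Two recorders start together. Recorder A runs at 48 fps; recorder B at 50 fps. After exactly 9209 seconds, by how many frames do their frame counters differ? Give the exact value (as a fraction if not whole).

A emits 48 × 9209 = 442032 frames; B emits 50 × 9209 = 460450.
Difference = 18418 frames; B is ahead of A.

18418 frames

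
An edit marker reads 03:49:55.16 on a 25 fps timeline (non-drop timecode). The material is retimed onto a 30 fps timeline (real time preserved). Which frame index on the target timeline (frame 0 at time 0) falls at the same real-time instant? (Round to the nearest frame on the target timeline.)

Source frame index: (3×3600 + 49×60 + 55) × 25 + 16 = 344891.
Real time: 344891 / (25) = 344891/25 s.
Target frame: (344891/25) × (30) = 2069346/5 ≈ 413869.200 → 413869.

frame 413869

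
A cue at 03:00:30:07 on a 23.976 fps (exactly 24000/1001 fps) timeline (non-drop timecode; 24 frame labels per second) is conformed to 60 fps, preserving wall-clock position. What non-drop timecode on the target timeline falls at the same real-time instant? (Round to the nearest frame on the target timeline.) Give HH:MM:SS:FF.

Source frame index: (3×3600 + 0×60 + 30) × 24 + 7 = 259927.
Real time: 259927 / (24000/1001) = 260186927/24000 s.
Target frame: (260186927/24000) × (60) = 260186927/400 ≈ 650467.318 → 650467.
At 60 labels/s: frame 650467 → 03:00:41:07.

03:00:41:07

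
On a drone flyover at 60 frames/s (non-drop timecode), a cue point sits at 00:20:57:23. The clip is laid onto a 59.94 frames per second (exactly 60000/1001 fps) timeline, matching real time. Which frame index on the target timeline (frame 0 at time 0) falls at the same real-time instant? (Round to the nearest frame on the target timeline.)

Source frame index: (0×3600 + 20×60 + 57) × 60 + 23 = 75443.
Real time: 75443 / (60) = 75443/60 s.
Target frame: (75443/60) × (60000/1001) = 75443000/1001 ≈ 75367.632 → 75368.

frame 75368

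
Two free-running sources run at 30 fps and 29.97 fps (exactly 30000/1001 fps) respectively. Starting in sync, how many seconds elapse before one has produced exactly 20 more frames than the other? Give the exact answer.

2002/3 seconds

The gap grows by |30000/1001 − 30| = 30/1001 frames per second.
Time for a 20-frame gap: 20 ÷ (30/1001) = 2002/3 s.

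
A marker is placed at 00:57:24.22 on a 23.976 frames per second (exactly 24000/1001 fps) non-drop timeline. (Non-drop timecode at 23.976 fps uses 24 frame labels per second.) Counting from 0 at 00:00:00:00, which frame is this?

Total seconds to the label: (0 × 3600 + 57 × 60 + 24) = 3444.
Frame index = 3444 × 24 + 22 = 82678.

frame 82678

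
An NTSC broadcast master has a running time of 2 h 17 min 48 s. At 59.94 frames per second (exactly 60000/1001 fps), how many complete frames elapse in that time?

2 h 17 min 48 s = 8268 s.
Frames = 8268 × 60000/1001 = 38160000/77 ≈ 495584.4156.
Complete frames: 495584.

495584 frames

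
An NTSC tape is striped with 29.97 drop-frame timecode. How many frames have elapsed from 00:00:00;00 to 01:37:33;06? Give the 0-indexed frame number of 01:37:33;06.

175420

Complete 10-minute blocks: 9, each 17982 frames → 161838.
Remaining 7 whole minutes in the current block: 1800 + 6 × 1798 = 12588 frames.
Within the current minute: 33 × 30 + 6 − 2 = 994 (labels ;00/;01 skipped at this minute). Total = 161838 + 12588 + 994 = 175420.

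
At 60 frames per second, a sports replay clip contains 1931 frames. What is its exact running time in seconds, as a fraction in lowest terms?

Running time = 1931 ÷ (60) = 1931 × 1/60 = 1931/60 s.

1931/60 seconds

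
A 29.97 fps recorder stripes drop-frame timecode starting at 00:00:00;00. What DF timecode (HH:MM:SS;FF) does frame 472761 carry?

Each 10-minute DF block holds 10 × 60 × 30 − 9 × 2 = 17982 frames. 472761 ÷ 17982 → 26 full blocks, remainder 5229.
Within the partial block the first minute is 1800 frames and each further minute 1798, so 2 further minute boundaries passed. Total skipped labels = 18 × 26 + 2 × 2 = 472.
Non-drop label index = 472761 + 472 = 473233; at 30 labels/s that is 04:22:54:13, i.e. DF 04:22:54;13.

04:22:54;13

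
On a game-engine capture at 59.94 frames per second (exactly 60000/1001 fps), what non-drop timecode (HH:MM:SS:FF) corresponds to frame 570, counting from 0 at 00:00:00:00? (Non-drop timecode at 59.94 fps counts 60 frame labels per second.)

00:00:09:30

570 ÷ 60 = 9 full seconds, remainder 30 frames.
9 s = 0 h 0 min 9 s.
Timecode: 00:00:09:30.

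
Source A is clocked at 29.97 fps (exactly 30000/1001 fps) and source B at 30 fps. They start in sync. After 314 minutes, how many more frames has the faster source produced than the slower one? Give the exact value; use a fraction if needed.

314 min = 18840 s.
A emits 30000/1001 × 18840 = 565200000/1001 frames; B emits 30 × 18840 = 565200.
Difference = 565200/1001 frames (≈ 564.6354); B is ahead of A.

565200/1001 frames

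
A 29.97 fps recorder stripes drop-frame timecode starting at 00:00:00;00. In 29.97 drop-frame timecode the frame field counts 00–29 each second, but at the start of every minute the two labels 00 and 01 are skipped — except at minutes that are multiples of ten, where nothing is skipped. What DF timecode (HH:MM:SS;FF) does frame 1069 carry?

00:00:35;19

Ten DF minutes hold 17982 frames, so frame 1069 lies in block 0 (frames 0–17981) with 1069 frames into that block.
The block's first minute is 1800 frames and the rest 1798 each; 1069 frames reaches minute 0, so 0 × 18 + 0 × 2 = 0 labels have been skipped so far.
Adding those back, label number 1069 + 0 = 1069 at 30 labels/s is 35 s + 19 f = 0 h 0 min 35 s frame 19, i.e. 00:00:35;19.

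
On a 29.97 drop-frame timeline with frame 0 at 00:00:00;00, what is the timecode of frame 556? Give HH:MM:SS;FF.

Each 10-minute DF block holds 10 × 60 × 30 − 9 × 2 = 17982 frames. 556 ÷ 17982 → 0 full blocks, remainder 556.
Within the partial block the first minute is 1800 frames and each further minute 1798, so 0 further minute boundaries passed. Total skipped labels = 18 × 0 + 2 × 0 = 0.
Non-drop label index = 556 + 0 = 556; at 30 labels/s that is 00:00:18:16, i.e. DF 00:00:18;16.

00:00:18;16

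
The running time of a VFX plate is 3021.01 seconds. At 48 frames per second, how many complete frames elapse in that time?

145008 frames

Frames = 3021.01 × 48 = 3625212/25 ≈ 145008.4800.
Complete frames: 145008.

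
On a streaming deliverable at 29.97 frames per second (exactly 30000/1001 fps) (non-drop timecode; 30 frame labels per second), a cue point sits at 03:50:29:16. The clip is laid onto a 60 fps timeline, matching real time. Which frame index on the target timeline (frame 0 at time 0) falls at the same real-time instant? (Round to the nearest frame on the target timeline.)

frame 830602

Source frame index: (3×3600 + 50×60 + 29) × 30 + 16 = 414886.
Real time: 414886 / (30000/1001) = 207650443/15000 s.
Target frame: (207650443/15000) × (60) = 207650443/250 ≈ 830601.772 → 830602.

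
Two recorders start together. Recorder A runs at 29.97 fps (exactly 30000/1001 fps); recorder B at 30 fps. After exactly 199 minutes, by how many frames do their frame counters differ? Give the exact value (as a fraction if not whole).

358200/1001 frames

199 min = 11940 s.
A emits 30000/1001 × 11940 = 358200000/1001 frames; B emits 30 × 11940 = 358200.
Difference = 358200/1001 frames (≈ 357.8422); B is ahead of A.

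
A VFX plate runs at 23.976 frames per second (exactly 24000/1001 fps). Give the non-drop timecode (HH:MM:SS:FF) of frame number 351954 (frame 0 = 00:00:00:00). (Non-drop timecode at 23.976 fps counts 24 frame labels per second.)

04:04:24:18

351954 ÷ 24 = 14664 full seconds, remainder 18 frames.
14664 s = 4 h 4 min 24 s.
Timecode: 04:04:24:18.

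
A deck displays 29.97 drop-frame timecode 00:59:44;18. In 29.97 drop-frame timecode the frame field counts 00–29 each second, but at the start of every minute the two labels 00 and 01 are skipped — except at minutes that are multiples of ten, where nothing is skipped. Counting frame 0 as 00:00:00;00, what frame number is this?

As if non-drop at 30 labels/s: (0 × 3600 + 59 × 60 + 44) × 30 + 18 = 107538.
Minute boundaries passed: 59; those not divisible by 10: 59 − 5 = 54; dropped labels = 2 × 54 = 108.
Actual frame index = 107538 − 108 = 107430.

107430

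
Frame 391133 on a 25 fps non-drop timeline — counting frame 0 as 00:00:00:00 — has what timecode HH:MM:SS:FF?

391133 ÷ 25 = 15645 full seconds, remainder 8 frames.
15645 s = 4 h 20 min 45 s.
Timecode: 04:20:45:08.

04:20:45:08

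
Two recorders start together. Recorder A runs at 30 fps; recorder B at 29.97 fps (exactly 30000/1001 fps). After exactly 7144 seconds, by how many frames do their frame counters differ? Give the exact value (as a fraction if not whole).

214320/1001 frames

A emits 30 × 7144 = 214320 frames; B emits 30000/1001 × 7144 = 214320000/1001.
Difference = 214320/1001 frames (≈ 214.1059); B is behind A.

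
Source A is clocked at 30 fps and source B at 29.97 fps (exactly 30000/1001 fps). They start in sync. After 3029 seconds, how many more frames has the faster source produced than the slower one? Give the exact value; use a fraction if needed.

6990/77 frames

A emits 30 × 3029 = 90870 frames; B emits 30000/1001 × 3029 = 6990000/77.
Difference = 6990/77 frames (≈ 90.7792); B is behind A.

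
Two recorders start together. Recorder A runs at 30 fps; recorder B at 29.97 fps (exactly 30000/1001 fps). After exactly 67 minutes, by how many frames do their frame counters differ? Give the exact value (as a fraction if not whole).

120600/1001 frames

67 min = 4020 s.
A emits 30 × 4020 = 120600 frames; B emits 30000/1001 × 4020 = 120600000/1001.
Difference = 120600/1001 frames (≈ 120.4795); B is behind A.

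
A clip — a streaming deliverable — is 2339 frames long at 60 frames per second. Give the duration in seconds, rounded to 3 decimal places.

Running time = 2339 × 1/60 = 2339/60 s ≈ 38.983 s.

38.983 seconds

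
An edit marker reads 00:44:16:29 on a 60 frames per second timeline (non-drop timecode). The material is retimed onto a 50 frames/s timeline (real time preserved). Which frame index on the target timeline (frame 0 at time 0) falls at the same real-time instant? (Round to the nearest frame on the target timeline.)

Source frame index: (0×3600 + 44×60 + 16) × 60 + 29 = 159389.
Real time: 159389 / (60) = 159389/60 s.
Target frame: (159389/60) × (50) = 796945/6 ≈ 132824.167 → 132824.

frame 132824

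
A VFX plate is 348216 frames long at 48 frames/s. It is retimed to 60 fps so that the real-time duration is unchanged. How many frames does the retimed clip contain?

Target frames = source frames × (target rate / source rate) = 348216 × (60)/(48) = 348216 × 5/4 = 435270.

435270 frames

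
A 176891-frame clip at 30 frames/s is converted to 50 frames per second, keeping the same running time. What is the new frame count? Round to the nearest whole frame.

294818 frames

Frames at target rate = 176891 × (50) / (30) = 884455/3 ≈ 294818.333.
Nearest whole frame: 294818.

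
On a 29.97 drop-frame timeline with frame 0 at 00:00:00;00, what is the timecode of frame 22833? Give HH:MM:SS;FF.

Each 10-minute DF block holds 10 × 60 × 30 − 9 × 2 = 17982 frames. 22833 ÷ 17982 → 1 full block, remainder 4851.
Within the partial block the first minute is 1800 frames and each further minute 1798, so 2 further minute boundaries passed. Total skipped labels = 18 × 1 + 2 × 2 = 22.
Non-drop label index = 22833 + 22 = 22855; at 30 labels/s that is 00:12:41:25, i.e. DF 00:12:41;25.

00:12:41;25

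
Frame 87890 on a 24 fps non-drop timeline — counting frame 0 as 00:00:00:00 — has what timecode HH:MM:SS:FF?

01:01:02:02

87890 ÷ 24 = 3662 full seconds, remainder 2 frames.
3662 s = 1 h 1 min 2 s.
Timecode: 01:01:02:02.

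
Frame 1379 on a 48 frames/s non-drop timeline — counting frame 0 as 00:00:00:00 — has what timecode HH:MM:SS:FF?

1379 ÷ 48 = 28 full seconds, remainder 35 frames.
28 s = 0 h 0 min 28 s.
Timecode: 00:00:28:35.

00:00:28:35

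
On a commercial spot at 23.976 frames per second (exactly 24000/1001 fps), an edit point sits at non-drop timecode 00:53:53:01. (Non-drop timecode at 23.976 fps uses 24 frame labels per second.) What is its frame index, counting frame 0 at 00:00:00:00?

Total seconds to the label: (0 × 3600 + 53 × 60 + 53) = 3233.
Frame index = 3233 × 24 + 1 = 77593.

frame 77593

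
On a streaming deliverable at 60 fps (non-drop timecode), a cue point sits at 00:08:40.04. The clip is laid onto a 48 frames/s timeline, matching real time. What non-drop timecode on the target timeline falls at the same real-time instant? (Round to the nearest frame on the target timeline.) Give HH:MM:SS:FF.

Source frame index: (0×3600 + 8×60 + 40) × 60 + 4 = 31204.
Real time: 31204 / (60) = 7801/15 s.
Target frame: (7801/15) × (48) = 124816/5 ≈ 24963.200 → 24963.
At 48 labels/s: frame 24963 → 00:08:40:03.

00:08:40:03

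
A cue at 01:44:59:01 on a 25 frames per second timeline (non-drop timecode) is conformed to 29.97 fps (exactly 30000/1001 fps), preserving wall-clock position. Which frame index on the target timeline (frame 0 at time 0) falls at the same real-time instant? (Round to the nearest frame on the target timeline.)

Source frame index: (1×3600 + 44×60 + 59) × 25 + 1 = 157476.
Real time: 157476 / (25) = 157476/25 s.
Target frame: (157476/25) × (30000/1001) = 17179200/91 ≈ 188782.418 → 188782.

frame 188782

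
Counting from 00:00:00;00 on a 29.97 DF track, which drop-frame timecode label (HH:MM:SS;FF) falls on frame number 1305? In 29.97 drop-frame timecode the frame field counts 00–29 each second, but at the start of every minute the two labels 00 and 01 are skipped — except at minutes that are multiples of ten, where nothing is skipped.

00:00:43;15

Ten DF minutes hold 17982 frames, so frame 1305 lies in block 0 (frames 0–17981) with 1305 frames into that block.
The block's first minute is 1800 frames and the rest 1798 each; 1305 frames reaches minute 0, so 0 × 18 + 0 × 2 = 0 labels have been skipped so far.
Adding those back, label number 1305 + 0 = 1305 at 30 labels/s is 43 s + 15 f = 0 h 0 min 43 s frame 15, i.e. 00:00:43;15.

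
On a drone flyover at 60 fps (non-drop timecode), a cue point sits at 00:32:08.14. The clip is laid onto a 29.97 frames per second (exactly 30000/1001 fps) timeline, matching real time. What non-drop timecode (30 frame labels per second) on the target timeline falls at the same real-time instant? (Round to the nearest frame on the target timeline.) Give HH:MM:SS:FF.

Source frame index: (0×3600 + 32×60 + 8) × 60 + 14 = 115694.
Real time: 115694 / (60) = 57847/30 s.
Target frame: (57847/30) × (30000/1001) = 57847000/1001 ≈ 57789.211 → 57789.
At 30 labels/s: frame 57789 → 00:32:06:09.

00:32:06:09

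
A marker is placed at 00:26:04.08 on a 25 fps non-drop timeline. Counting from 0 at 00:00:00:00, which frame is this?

frame 39108

Total seconds to the label: (0 × 3600 + 26 × 60 + 4) = 1564.
Frame index = 1564 × 25 + 8 = 39108.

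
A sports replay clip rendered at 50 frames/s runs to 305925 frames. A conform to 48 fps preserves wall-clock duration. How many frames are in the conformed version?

293688 frames

Target frames = source frames × (target rate / source rate) = 305925 × (48)/(50) = 305925 × 24/25 = 293688.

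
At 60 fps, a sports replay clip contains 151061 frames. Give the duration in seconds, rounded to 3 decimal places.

Running time = 151061 × 1/60 = 151061/60 s ≈ 2517.683 s.

2517.683 seconds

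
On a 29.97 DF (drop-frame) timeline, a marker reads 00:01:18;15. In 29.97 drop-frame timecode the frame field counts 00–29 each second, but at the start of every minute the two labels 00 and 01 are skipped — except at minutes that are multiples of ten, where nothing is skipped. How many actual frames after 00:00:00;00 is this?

2353

Complete 10-minute blocks: 0, each 17982 frames → 0.
Remaining 1 whole minute in the current block: 1800 + 0 × 1798 = 1800 frames.
Within the current minute: 18 × 30 + 15 − 2 = 553 (labels ;00/;01 skipped at this minute). Total = 0 + 1800 + 553 = 2353.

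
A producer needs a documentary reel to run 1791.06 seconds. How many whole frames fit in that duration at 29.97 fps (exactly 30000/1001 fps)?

53678 frames

Frames = 1791.06 × 30000/1001 = 53731800/1001 ≈ 53678.1219.
Complete frames: 53678.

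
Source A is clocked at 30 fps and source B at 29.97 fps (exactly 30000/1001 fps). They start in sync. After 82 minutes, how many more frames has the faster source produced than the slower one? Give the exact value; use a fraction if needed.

147600/1001 frames

82 min = 4920 s.
A emits 30 × 4920 = 147600 frames; B emits 30000/1001 × 4920 = 147600000/1001.
Difference = 147600/1001 frames (≈ 147.4525); B is behind A.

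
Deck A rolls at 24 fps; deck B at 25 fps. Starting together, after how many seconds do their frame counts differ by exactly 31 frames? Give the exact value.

31 seconds

The gap grows by |25 − 24| = 1 frame per second.
Time for a 31-frame gap: 31 ÷ (1) = 31 s.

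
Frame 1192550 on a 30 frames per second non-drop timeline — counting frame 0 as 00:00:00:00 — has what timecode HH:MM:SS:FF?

11:02:31:20

1192550 ÷ 30 = 39751 full seconds, remainder 20 frames.
39751 s = 11 h 2 min 31 s.
Timecode: 11:02:31:20.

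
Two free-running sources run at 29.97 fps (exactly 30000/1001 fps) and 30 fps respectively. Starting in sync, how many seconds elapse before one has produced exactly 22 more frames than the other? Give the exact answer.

11011/15 seconds

The gap grows by |30 − 30000/1001| = 30/1001 frames per second.
Time for a 22-frame gap: 22 ÷ (30/1001) = 11011/15 s.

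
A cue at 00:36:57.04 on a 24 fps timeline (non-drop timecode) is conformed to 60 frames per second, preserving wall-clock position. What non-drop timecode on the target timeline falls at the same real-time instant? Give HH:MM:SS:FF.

Source frame index: (0×3600 + 36×60 + 57) × 24 + 4 = 53212.
Real time: 53212 / (24) = 13303/6 s.
Target frame: (13303/6) × (60) = 133030.
At 60 labels/s: frame 133030 → 00:36:57:10.

00:36:57:10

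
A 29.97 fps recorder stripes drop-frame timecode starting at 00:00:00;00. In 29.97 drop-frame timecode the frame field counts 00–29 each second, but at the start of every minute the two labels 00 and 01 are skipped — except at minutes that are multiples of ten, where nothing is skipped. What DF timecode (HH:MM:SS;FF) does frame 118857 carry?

Each 10-minute DF block holds 10 × 60 × 30 − 9 × 2 = 17982 frames. 118857 ÷ 17982 → 6 full blocks, remainder 10965.
Within the partial block the first minute is 1800 frames and each further minute 1798, so 6 further minute boundaries passed. Total skipped labels = 18 × 6 + 2 × 6 = 120.
Non-drop label index = 118857 + 120 = 118977; at 30 labels/s that is 01:06:05:27, i.e. DF 01:06:05;27.

01:06:05;27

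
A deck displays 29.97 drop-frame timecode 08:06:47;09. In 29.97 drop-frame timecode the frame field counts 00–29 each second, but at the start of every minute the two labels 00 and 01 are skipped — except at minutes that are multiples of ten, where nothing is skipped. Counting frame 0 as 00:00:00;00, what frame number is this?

As if non-drop at 30 labels/s: (8 × 3600 + 6 × 60 + 47) × 30 + 9 = 876219.
Minute boundaries passed: 486; those not divisible by 10: 486 − 48 = 438; dropped labels = 2 × 438 = 876.
Actual frame index = 876219 − 876 = 875343.

875343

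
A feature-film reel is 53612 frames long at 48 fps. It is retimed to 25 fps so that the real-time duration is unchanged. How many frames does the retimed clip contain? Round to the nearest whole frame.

Frames at target rate = 53612 × (25) / (48) = 335075/12 ≈ 27922.917.
Nearest whole frame: 27923.

27923 frames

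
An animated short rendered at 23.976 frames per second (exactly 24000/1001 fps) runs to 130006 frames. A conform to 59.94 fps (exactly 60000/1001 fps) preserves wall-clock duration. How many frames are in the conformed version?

Target frames = source frames × (target rate / source rate) = 130006 × (60000/1001)/(24000/1001) = 130006 × 5/2 = 325015.

325015 frames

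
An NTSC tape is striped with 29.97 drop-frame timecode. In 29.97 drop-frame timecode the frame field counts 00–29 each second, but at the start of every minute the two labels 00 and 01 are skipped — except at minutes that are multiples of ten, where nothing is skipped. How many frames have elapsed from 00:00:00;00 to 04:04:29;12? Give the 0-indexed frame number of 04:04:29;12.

439642

Complete 10-minute blocks: 24, each 17982 frames → 431568.
Remaining 4 whole minutes in the current block: 1800 + 3 × 1798 = 7194 frames.
Within the current minute: 29 × 30 + 12 − 2 = 880 (labels ;00/;01 skipped at this minute). Total = 431568 + 7194 + 880 = 439642.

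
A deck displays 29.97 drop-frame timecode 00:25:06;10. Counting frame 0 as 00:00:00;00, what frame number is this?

45144

As if non-drop at 30 labels/s: (0 × 3600 + 25 × 60 + 6) × 30 + 10 = 45190.
Minute boundaries passed: 25; those not divisible by 10: 25 − 2 = 23; dropped labels = 2 × 23 = 46.
Actual frame index = 45190 − 46 = 45144.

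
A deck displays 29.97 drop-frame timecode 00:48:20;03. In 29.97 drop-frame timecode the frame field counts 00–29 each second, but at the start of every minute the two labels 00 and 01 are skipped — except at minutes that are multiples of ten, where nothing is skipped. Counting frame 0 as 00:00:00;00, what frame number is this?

86915

As if non-drop at 30 labels/s: (0 × 3600 + 48 × 60 + 20) × 30 + 3 = 87003.
Minute boundaries passed: 48; those not divisible by 10: 48 − 4 = 44; dropped labels = 2 × 44 = 88.
Actual frame index = 87003 − 88 = 86915.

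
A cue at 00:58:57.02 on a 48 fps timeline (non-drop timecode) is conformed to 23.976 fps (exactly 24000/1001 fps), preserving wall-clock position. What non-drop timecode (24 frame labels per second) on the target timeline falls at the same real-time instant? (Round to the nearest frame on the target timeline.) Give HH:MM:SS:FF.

00:58:53:12

Source frame index: (0×3600 + 58×60 + 57) × 48 + 2 = 169778.
Real time: 169778 / (48) = 84889/24 s.
Target frame: (84889/24) × (24000/1001) = 12127000/143 ≈ 84804.196 → 84804.
At 24 labels/s: frame 84804 → 00:58:53:12.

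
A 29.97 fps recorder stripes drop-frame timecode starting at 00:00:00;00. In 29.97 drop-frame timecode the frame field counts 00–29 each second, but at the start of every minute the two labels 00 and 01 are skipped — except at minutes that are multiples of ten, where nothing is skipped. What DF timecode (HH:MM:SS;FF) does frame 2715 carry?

Ten DF minutes hold 17982 frames, so frame 2715 lies in block 0 (frames 0–17981) with 2715 frames into that block.
The block's first minute is 1800 frames and the rest 1798 each; 2715 frames reaches minute 1, so 0 × 18 + 1 × 2 = 2 labels have been skipped so far.
Adding those back, label number 2715 + 2 = 2717 at 30 labels/s is 90 s + 17 f = 0 h 1 min 30 s frame 17, i.e. 00:01:30;17.

00:01:30;17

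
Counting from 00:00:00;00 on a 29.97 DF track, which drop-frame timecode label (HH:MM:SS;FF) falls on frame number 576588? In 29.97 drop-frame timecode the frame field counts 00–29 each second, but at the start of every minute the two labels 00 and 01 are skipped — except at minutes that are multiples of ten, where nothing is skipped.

05:20:38;24

Ten DF minutes hold 17982 frames, so frame 576588 lies in block 32 (frames 575424–593405) with 1164 frames into that block.
The block's first minute is 1800 frames and the rest 1798 each; 1164 frames reaches minute 0, so 32 × 18 + 0 × 2 = 576 labels have been skipped so far.
Adding those back, label number 576588 + 576 = 577164 at 30 labels/s is 19238 s + 24 f = 5 h 20 min 38 s frame 24, i.e. 05:20:38;24.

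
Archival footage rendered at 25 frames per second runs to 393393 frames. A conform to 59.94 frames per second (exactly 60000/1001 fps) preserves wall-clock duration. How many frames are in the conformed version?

943200 frames

Target frames = source frames × (target rate / source rate) = 393393 × (60000/1001)/(25) = 393393 × 2400/1001 = 943200.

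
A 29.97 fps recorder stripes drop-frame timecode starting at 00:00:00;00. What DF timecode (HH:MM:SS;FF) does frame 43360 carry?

Each 10-minute DF block holds 10 × 60 × 30 − 9 × 2 = 17982 frames. 43360 ÷ 17982 → 2 full blocks, remainder 7396.
Within the partial block the first minute is 1800 frames and each further minute 1798, so 4 further minute boundaries passed. Total skipped labels = 18 × 2 + 2 × 4 = 44.
Non-drop label index = 43360 + 44 = 43404; at 30 labels/s that is 00:24:06:24, i.e. DF 00:24:06;24.

00:24:06;24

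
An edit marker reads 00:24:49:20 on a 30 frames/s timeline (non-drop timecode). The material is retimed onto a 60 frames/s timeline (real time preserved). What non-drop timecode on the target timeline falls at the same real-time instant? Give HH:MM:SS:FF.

00:24:49:40

Source frame index: (0×3600 + 24×60 + 49) × 30 + 20 = 44690.
Real time: 44690 / (30) = 4469/3 s.
Target frame: (4469/3) × (60) = 89380.
At 60 labels/s: frame 89380 → 00:24:49:40.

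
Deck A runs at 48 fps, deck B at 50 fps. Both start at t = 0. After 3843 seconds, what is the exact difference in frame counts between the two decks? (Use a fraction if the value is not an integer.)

7686 frames

A emits 48 × 3843 = 184464 frames; B emits 50 × 3843 = 192150.
Difference = 7686 frames; B is ahead of A.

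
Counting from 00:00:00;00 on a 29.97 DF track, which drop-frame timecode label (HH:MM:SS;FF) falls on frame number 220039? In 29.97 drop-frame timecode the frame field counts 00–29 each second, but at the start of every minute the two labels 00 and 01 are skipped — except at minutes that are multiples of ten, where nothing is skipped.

02:02:21;29

Ten DF minutes hold 17982 frames, so frame 220039 lies in block 12 (frames 215784–233765) with 4255 frames into that block.
The block's first minute is 1800 frames and the rest 1798 each; 4255 frames reaches minute 2, so 12 × 18 + 2 × 2 = 220 labels have been skipped so far.
Adding those back, label number 220039 + 220 = 220259 at 30 labels/s is 7341 s + 29 f = 2 h 2 min 21 s frame 29, i.e. 02:02:21;29.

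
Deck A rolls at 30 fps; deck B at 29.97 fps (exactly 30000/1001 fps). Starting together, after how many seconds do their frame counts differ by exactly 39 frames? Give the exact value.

The gap grows by |30000/1001 − 30| = 30/1001 frames per second.
Time for a 39-frame gap: 39 ÷ (30/1001) = 1301.3 s.

1301.3 seconds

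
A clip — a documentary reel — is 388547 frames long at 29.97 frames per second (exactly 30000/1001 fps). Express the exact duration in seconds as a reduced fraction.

388935547/30000 seconds

Running time = 388547 ÷ (30000/1001) = 388547 × 1001/30000 = 388935547/30000 s.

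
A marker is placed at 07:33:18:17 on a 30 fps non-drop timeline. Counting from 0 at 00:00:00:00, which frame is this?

Total seconds to the label: (7 × 3600 + 33 × 60 + 18) = 27198.
Frame index = 27198 × 30 + 17 = 815957.

frame 815957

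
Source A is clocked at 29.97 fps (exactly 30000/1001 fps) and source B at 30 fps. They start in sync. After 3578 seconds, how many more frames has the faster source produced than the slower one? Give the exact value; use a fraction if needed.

107340/1001 frames

A emits 30000/1001 × 3578 = 107340000/1001 frames; B emits 30 × 3578 = 107340.
Difference = 107340/1001 frames (≈ 107.2328); B is ahead of A.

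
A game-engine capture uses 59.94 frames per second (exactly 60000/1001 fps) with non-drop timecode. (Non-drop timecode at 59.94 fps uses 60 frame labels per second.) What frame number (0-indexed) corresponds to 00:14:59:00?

53940

Total seconds to the label: (0 × 3600 + 14 × 60 + 59) = 899.
Frame index = 899 × 60 + 0 = 53940.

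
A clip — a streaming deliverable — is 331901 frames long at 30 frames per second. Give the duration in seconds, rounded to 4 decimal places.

Running time = 331901 × 1/30 = 331901/30 s ≈ 11063.3667 s.

11063.3667 seconds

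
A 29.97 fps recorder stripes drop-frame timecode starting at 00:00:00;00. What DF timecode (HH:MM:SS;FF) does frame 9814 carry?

Each 10-minute DF block holds 10 × 60 × 30 − 9 × 2 = 17982 frames. 9814 ÷ 17982 → 0 full blocks, remainder 9814.
Within the partial block the first minute is 1800 frames and each further minute 1798, so 5 further minute boundaries passed. Total skipped labels = 18 × 0 + 2 × 5 = 10.
Non-drop label index = 9814 + 10 = 9824; at 30 labels/s that is 00:05:27:14, i.e. DF 00:05:27;14.

00:05:27;14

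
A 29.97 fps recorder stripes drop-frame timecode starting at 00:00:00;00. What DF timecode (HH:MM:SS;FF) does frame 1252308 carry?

11:36:25;12

Each 10-minute DF block holds 10 × 60 × 30 − 9 × 2 = 17982 frames. 1252308 ÷ 17982 → 69 full blocks, remainder 11550.
Within the partial block the first minute is 1800 frames and each further minute 1798, so 6 further minute boundaries passed. Total skipped labels = 18 × 69 + 2 × 6 = 1254.
Non-drop label index = 1252308 + 1254 = 1253562; at 30 labels/s that is 11:36:25:12, i.e. DF 11:36:25;12.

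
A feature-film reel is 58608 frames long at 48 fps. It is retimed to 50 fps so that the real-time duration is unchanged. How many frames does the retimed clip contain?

61050 frames

Target frames = source frames × (target rate / source rate) = 58608 × (50)/(48) = 58608 × 25/24 = 61050.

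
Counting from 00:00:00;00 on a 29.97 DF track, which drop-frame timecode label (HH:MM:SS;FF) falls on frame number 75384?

00:41:55;08

Each 10-minute DF block holds 10 × 60 × 30 − 9 × 2 = 17982 frames. 75384 ÷ 17982 → 4 full blocks, remainder 3456.
Within the partial block the first minute is 1800 frames and each further minute 1798, so 1 further minute boundary passed. Total skipped labels = 18 × 4 + 2 × 1 = 74.
Non-drop label index = 75384 + 74 = 75458; at 30 labels/s that is 00:41:55:08, i.e. DF 00:41:55;08.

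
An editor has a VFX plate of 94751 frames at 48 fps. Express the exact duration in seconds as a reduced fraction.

94751/48 seconds

Running time = 94751 ÷ (48) = 94751 × 1/48 = 94751/48 s.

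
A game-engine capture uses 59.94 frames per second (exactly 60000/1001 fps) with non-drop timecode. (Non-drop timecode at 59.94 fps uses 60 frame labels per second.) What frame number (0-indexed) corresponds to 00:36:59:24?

133164

Total seconds to the label: (0 × 3600 + 36 × 60 + 59) = 2219.
Frame index = 2219 × 60 + 24 = 133164.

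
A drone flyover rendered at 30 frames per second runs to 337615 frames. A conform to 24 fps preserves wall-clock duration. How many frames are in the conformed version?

Target frames = source frames × (target rate / source rate) = 337615 × (24)/(30) = 337615 × 4/5 = 270092.

270092 frames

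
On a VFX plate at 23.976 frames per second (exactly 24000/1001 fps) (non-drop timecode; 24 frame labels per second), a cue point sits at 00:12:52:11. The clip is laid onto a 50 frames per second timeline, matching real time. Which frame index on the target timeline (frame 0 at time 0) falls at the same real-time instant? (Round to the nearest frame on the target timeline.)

Source frame index: (0×3600 + 12×60 + 52) × 24 + 11 = 18539.
Real time: 18539 / (24000/1001) = 18557539/24000 s.
Target frame: (18557539/24000) × (50) = 18557539/480 ≈ 38661.540 → 38662.

frame 38662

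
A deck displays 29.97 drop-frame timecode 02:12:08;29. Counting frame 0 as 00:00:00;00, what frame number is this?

237631

As if non-drop at 30 labels/s: (2 × 3600 + 12 × 60 + 8) × 30 + 29 = 237869.
Minute boundaries passed: 132; those not divisible by 10: 132 − 13 = 119; dropped labels = 2 × 119 = 238.
Actual frame index = 237869 − 238 = 237631.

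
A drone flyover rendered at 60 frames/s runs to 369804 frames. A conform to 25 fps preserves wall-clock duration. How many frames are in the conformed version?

Target frames = source frames × (target rate / source rate) = 369804 × (25)/(60) = 369804 × 5/12 = 154085.

154085 frames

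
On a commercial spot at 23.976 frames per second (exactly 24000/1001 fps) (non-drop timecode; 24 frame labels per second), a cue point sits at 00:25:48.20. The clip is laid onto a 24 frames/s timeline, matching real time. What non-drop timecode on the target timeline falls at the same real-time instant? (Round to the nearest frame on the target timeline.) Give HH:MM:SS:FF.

00:25:50:09

Source frame index: (0×3600 + 25×60 + 48) × 24 + 20 = 37172.
Real time: 37172 / (24000/1001) = 9302293/6000 s.
Target frame: (9302293/6000) × (24) = 9302293/250 ≈ 37209.172 → 37209.
At 24 labels/s: frame 37209 → 00:25:50:09.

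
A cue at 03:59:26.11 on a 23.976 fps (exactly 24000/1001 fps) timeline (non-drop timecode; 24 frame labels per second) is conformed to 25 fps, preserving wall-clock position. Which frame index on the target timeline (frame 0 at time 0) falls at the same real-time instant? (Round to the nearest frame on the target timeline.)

frame 359521

Source frame index: (3×3600 + 59×60 + 26) × 24 + 11 = 344795.
Real time: 344795 / (24000/1001) = 69027959/4800 s.
Target frame: (69027959/4800) × (25) = 69027959/192 ≈ 359520.620 → 359521.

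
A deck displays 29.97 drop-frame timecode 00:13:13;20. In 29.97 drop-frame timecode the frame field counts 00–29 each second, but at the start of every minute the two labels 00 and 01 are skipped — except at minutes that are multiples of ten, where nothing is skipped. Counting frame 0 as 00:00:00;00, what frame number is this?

As if non-drop at 30 labels/s: (0 × 3600 + 13 × 60 + 13) × 30 + 20 = 23810.
Minute boundaries passed: 13; those not divisible by 10: 13 − 1 = 12; dropped labels = 2 × 12 = 24.
Actual frame index = 23810 − 24 = 23786.

23786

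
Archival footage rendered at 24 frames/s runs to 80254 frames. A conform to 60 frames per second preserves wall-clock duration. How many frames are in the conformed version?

200635 frames

Target frames = source frames × (target rate / source rate) = 80254 × (60)/(24) = 80254 × 5/2 = 200635.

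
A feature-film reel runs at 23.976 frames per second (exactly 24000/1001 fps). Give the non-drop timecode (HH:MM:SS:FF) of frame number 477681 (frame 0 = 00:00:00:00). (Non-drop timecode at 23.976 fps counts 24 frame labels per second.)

05:31:43:09

477681 ÷ 24 = 19903 full seconds, remainder 9 frames.
19903 s = 5 h 31 min 43 s.
Timecode: 05:31:43:09.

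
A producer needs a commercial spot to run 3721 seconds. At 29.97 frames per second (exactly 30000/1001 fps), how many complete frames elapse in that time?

111518 frames

Frames = 3721 × 30000/1001 = 111630000/1001 ≈ 111518.4815.
Complete frames: 111518.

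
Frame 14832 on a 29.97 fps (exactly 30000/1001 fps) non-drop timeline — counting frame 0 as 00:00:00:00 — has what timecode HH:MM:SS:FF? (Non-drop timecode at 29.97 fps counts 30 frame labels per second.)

00:08:14:12

14832 ÷ 30 = 494 full seconds, remainder 12 frames.
494 s = 0 h 8 min 14 s.
Timecode: 00:08:14:12.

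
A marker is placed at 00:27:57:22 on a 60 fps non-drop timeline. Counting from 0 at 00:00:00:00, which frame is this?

100642

Total seconds to the label: (0 × 3600 + 27 × 60 + 57) = 1677.
Frame index = 1677 × 60 + 22 = 100642.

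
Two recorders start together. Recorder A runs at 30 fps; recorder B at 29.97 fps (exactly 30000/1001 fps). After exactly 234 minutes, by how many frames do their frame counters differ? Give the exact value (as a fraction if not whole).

32400/77 frames

234 min = 14040 s.
A emits 30 × 14040 = 421200 frames; B emits 30000/1001 × 14040 = 32400000/77.
Difference = 32400/77 frames (≈ 420.7792); B is behind A.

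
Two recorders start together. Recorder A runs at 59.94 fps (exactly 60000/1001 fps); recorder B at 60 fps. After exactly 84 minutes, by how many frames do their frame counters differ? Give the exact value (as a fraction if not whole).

84 min = 5040 s.
A emits 60000/1001 × 5040 = 43200000/143 frames; B emits 60 × 5040 = 302400.
Difference = 43200/143 frames (≈ 302.0979); B is ahead of A.

43200/143 frames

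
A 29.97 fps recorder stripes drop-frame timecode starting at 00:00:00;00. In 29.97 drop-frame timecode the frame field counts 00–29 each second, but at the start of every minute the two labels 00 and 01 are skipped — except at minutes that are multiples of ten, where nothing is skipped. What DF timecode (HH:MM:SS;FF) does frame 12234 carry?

00:06:48;06

Ten DF minutes hold 17982 frames, so frame 12234 lies in block 0 (frames 0–17981) with 12234 frames into that block.
The block's first minute is 1800 frames and the rest 1798 each; 12234 frames reaches minute 6, so 0 × 18 + 6 × 2 = 12 labels have been skipped so far.
Adding those back, label number 12234 + 12 = 12246 at 30 labels/s is 408 s + 6 f = 0 h 6 min 48 s frame 6, i.e. 00:06:48;06.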